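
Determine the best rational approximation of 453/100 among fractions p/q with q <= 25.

Expand x = 453/100 as a continued fraction with the Euclidean algorithm:
  453 = 4*100 + 53, so a_0 = 4.
  100 = 1*53 + 47, so a_1 = 1.
  53 = 1*47 + 6, so a_2 = 1.
  47 = 7*6 + 5, so a_3 = 7.
  6 = 1*5 + 1, so a_4 = 1.
  5 = 5*1 + 0, so a_5 = 5.
so x = [4; 1, 1, 7, 1, 5].
Convergents (p_i = a_i*p_{i-1} + p_{i-2}, q_i = a_i*q_{i-1} + q_{i-2} with p_{-2}=0, p_{-1}=1, q_{-2}=1, q_{-1}=0), until the denominator exceeds 25:
  i=0: a_0=4, p_0 = 4*1 + 0 = 4, q_0 = 4*0 + 1 = 1.
  i=1: a_1=1, p_1 = 1*4 + 1 = 5, q_1 = 1*1 + 0 = 1.
  i=2: a_2=1, p_2 = 1*5 + 4 = 9, q_2 = 1*1 + 1 = 2.
  i=3: a_3=7, p_3 = 7*9 + 5 = 68, q_3 = 7*2 + 1 = 15.
  i=4: a_4=1, p_4 = 1*68 + 9 = 77, q_4 = 1*15 + 2 = 17.
  i=5: a_5=5, p_5 = 5*77 + 68 = 453, q_5 = 5*17 + 15 = 100.
q_5 = 100 > 25, so the last convergent with denominator <= 25 is p_4/q_4 = 77/17.
The closest fraction with denominator <= 25 is either p_4/q_4 or the intermediate fraction (k*p_4 + p_3)/(k*q_4 + q_3) with the largest k >= 1 whose denominator stays <= 25; these approach x as k grows, and every other convergent or intermediate fraction in range is farther away.
Largest k: floor((25 - q_3)/q_4) = floor((25 - 15)/17) = 0.
Since k = 0, no intermediate fraction beyond p_4/q_4 has denominator <= 25, so the convergent 77/17 is the closest (its error is |453*17 - 77*100|/(100*17) = 1/1700).

77/17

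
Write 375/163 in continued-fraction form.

[2; 3, 3, 16]

Run the Euclidean algorithm on 375 and 163; the successive quotients are the partial quotients a_0, a_1, ... (each step inverts the fractional part left over by the previous one):
  375 = 2*163 + 49, so a_0 = 2.
  163 = 3*49 + 16, so a_1 = 3.
  49 = 3*16 + 1, so a_2 = 3.
  16 = 16*1 + 0, so a_3 = 16.
The remainder reaches 0 after 4 divisions, so the expansion has 4 partial quotients, read off in order.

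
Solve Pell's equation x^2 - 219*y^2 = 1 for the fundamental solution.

First expand sqrt(219) as a continued fraction. With x_i = (sqrt(219) + m_i)/d_i and (m_0, d_0) = (0, 1): a_0 = floor(sqrt(219)) = 14, since 14^2 = 196 <= 219 < 225 = 15^2.
Iterate m_{i+1} = d_i*a_i - m_i, d_{i+1} = (219 - m_{i+1}^2)/d_i, a_{i+1} = floor((a_0 + m_{i+1})/d_{i+1}):
  m_1 = 1*14 - 0 = 14, d_1 = (219 - 14^2)/1 = 23/1 = 23, a_1 = floor((14 + 14)/23) = 1.
  m_2 = 23*1 - 14 = 9, d_2 = (219 - 9^2)/23 = 138/23 = 6, a_2 = floor((14 + 9)/6) = 3.
  m_3 = 6*3 - 9 = 9, d_3 = (219 - 9^2)/6 = 138/6 = 23, a_3 = floor((14 + 9)/23) = 1.
  m_4 = 23*1 - 9 = 14, d_4 = (219 - 14^2)/23 = 23/23 = 1, a_4 = floor((14 + 14)/1) = 28.
  m_5 = 1*28 - 14 = 14, d_5 = (219 - 14^2)/1 = 23/1 = 23: (m_5, d_5) = (m_1, d_1) = (14, 23), so from here the quotients repeat a_1, ..., a_4; the period length is 4.
So sqrt(219) = [14; (1, 3, 1, 28)] with period length k = 4.
k is even, so the fundamental solution of x^2 - 219y^2 = 1 is (p_{k-1}, q_{k-1}) = (p_3, q_3); compute convergents through index 3.
Convergents (p_i = a_i*p_{i-1} + p_{i-2}, q_i = a_i*q_{i-1} + q_{i-2} with p_{-2}=0, p_{-1}=1, q_{-2}=1, q_{-1}=0):
  i=0: a_0=14, p_0 = 14*1 + 0 = 14, q_0 = 14*0 + 1 = 1.
  i=1: a_1=1, p_1 = 1*14 + 1 = 15, q_1 = 1*1 + 0 = 1.
  i=2: a_2=3, p_2 = 3*15 + 14 = 59, q_2 = 3*1 + 1 = 4.
  i=3: a_3=1, p_3 = 1*59 + 15 = 74, q_3 = 1*4 + 1 = 5.
Check: 74^2 - 219*5^2 = 5476 - 5475 = 1, so (x, y) = (74, 5) solves the equation, and by the theorem it is the least positive solution.

(x, y) = (74, 5)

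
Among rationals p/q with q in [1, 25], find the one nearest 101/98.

26/25

Expand x = 101/98 as a continued fraction with the Euclidean algorithm:
  101 = 1*98 + 3, so a_0 = 1.
  98 = 32*3 + 2, so a_1 = 32.
  3 = 1*2 + 1, so a_2 = 1.
  2 = 2*1 + 0, so a_3 = 2.
so x = [1; 32, 1, 2].
Convergents (p_i = a_i*p_{i-1} + p_{i-2}, q_i = a_i*q_{i-1} + q_{i-2} with p_{-2}=0, p_{-1}=1, q_{-2}=1, q_{-1}=0), until the denominator exceeds 25:
  i=0: a_0=1, p_0 = 1*1 + 0 = 1, q_0 = 1*0 + 1 = 1.
  i=1: a_1=32, p_1 = 32*1 + 1 = 33, q_1 = 32*1 + 0 = 32.
q_1 = 32 > 25, so the last convergent with denominator <= 25 is p_0/q_0 = 1/1.
The closest fraction with denominator <= 25 is either p_0/q_0 or the intermediate fraction (k*p_0 + p_{-1})/(k*q_0 + q_{-1}) with the largest k >= 1 whose denominator stays <= 25; these approach x as k grows, and every other convergent or intermediate fraction in range is farther away.
Largest k: floor((25 - q_{-1})/q_0) = floor((25 - 0)/1) = 25 (using the seeds p_{-1} = 1, q_{-1} = 0).
That gives (25*1 + 1)/(25*1 + 0) = 26/25.
Compare the errors: |x - 1/1| = |101*1 - 1*98|/(98*1) = 3/98, and |x - 26/25| = |101*25 - 26*98|/(98*25) = 23/2450.
Cross-multiplying, 23*98 = 2254 < 7350 = 3*2450, so 23/2450 is smaller: the intermediate fraction 26/25 is closer to x than 1/1.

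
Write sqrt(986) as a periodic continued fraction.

Write x_i = (sqrt(986) + m_i)/d_i with (m_0, d_0) = (0, 1). a_0 = floor(sqrt(986)) = 31, since 31^2 = 961 <= 986 < 1024 = 32^2.
Iterate m_{i+1} = d_i*a_i - m_i, d_{i+1} = (986 - m_{i+1}^2)/d_i, a_{i+1} = floor((a_0 + m_{i+1})/d_{i+1}):
  m_1 = 1*31 - 0 = 31, d_1 = (986 - 31^2)/1 = 25/1 = 25, a_1 = floor((31 + 31)/25) = 2.
  m_2 = 25*2 - 31 = 19, d_2 = (986 - 19^2)/25 = 625/25 = 25, a_2 = floor((31 + 19)/25) = 2.
  m_3 = 25*2 - 19 = 31, d_3 = (986 - 31^2)/25 = 25/25 = 1, a_3 = floor((31 + 31)/1) = 62.
  m_4 = 1*62 - 31 = 31, d_4 = (986 - 31^2)/1 = 25/1 = 25: (m_4, d_4) = (m_1, d_1) = (31, 25), so from here the quotients repeat a_1, ..., a_3; the period length is 3.
Hence the expansion of sqrt(986) is a_0 = 31 followed by the repeating block 2, 2, 62 (period 3).

[31; (2, 2, 62)]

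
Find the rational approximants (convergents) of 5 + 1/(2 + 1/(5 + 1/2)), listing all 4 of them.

Using the convergent recurrence p_i = a_i*p_{i-1} + p_{i-2}, q_i = a_i*q_{i-1} + q_{i-2} with p_{-2}=0, p_{-1}=1, q_{-2}=1, q_{-1}=0:
  i=0: a_0=5, p_0 = 5*1 + 0 = 5, q_0 = 5*0 + 1 = 1.
  i=1: a_1=2, p_1 = 2*5 + 1 = 11, q_1 = 2*1 + 0 = 2.
  i=2: a_2=5, p_2 = 5*11 + 5 = 60, q_2 = 5*2 + 1 = 11.
  i=3: a_3=2, p_3 = 2*60 + 11 = 131, q_3 = 2*11 + 2 = 24.

5/1, 11/2, 60/11, 131/24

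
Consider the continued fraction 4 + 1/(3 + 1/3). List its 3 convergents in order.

4/1, 13/3, 43/10

Using the convergent recurrence p_i = a_i*p_{i-1} + p_{i-2}, q_i = a_i*q_{i-1} + q_{i-2} with p_{-2}=0, p_{-1}=1, q_{-2}=1, q_{-1}=0:
  i=0: a_0=4, p_0 = 4*1 + 0 = 4, q_0 = 4*0 + 1 = 1.
  i=1: a_1=3, p_1 = 3*4 + 1 = 13, q_1 = 3*1 + 0 = 3.
  i=2: a_2=3, p_2 = 3*13 + 4 = 43, q_2 = 3*3 + 1 = 10.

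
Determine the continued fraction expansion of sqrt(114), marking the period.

Write x_i = (sqrt(114) + m_i)/d_i with (m_0, d_0) = (0, 1). a_0 = floor(sqrt(114)) = 10, since 10^2 = 100 <= 114 < 121 = 11^2.
Iterate m_{i+1} = d_i*a_i - m_i, d_{i+1} = (114 - m_{i+1}^2)/d_i, a_{i+1} = floor((a_0 + m_{i+1})/d_{i+1}):
  m_1 = 1*10 - 0 = 10, d_1 = (114 - 10^2)/1 = 14/1 = 14, a_1 = floor((10 + 10)/14) = 1.
  m_2 = 14*1 - 10 = 4, d_2 = (114 - 4^2)/14 = 98/14 = 7, a_2 = floor((10 + 4)/7) = 2.
  m_3 = 7*2 - 4 = 10, d_3 = (114 - 10^2)/7 = 14/7 = 2, a_3 = floor((10 + 10)/2) = 10.
  m_4 = 2*10 - 10 = 10, d_4 = (114 - 10^2)/2 = 14/2 = 7, a_4 = floor((10 + 10)/7) = 2.
  m_5 = 7*2 - 10 = 4, d_5 = (114 - 4^2)/7 = 98/7 = 14, a_5 = floor((10 + 4)/14) = 1.
  m_6 = 14*1 - 4 = 10, d_6 = (114 - 10^2)/14 = 14/14 = 1, a_6 = floor((10 + 10)/1) = 20.
  m_7 = 1*20 - 10 = 10, d_7 = (114 - 10^2)/1 = 14/1 = 14: (m_7, d_7) = (m_1, d_1) = (10, 14), so from here the quotients repeat a_1, ..., a_6; the period length is 6.
Hence the expansion of sqrt(114) is a_0 = 10 followed by the repeating block 1, 2, 10, 2, 1, 20 (period 6).

[10; (1, 2, 10, 2, 1, 20)]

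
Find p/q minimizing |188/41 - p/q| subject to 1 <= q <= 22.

Expand x = 188/41 as a continued fraction with the Euclidean algorithm:
  188 = 4*41 + 24, so a_0 = 4.
  41 = 1*24 + 17, so a_1 = 1.
  24 = 1*17 + 7, so a_2 = 1.
  17 = 2*7 + 3, so a_3 = 2.
  7 = 2*3 + 1, so a_4 = 2.
  3 = 3*1 + 0, so a_5 = 3.
so x = [4; 1, 1, 2, 2, 3].
Convergents (p_i = a_i*p_{i-1} + p_{i-2}, q_i = a_i*q_{i-1} + q_{i-2} with p_{-2}=0, p_{-1}=1, q_{-2}=1, q_{-1}=0), until the denominator exceeds 22:
  i=0: a_0=4, p_0 = 4*1 + 0 = 4, q_0 = 4*0 + 1 = 1.
  i=1: a_1=1, p_1 = 1*4 + 1 = 5, q_1 = 1*1 + 0 = 1.
  i=2: a_2=1, p_2 = 1*5 + 4 = 9, q_2 = 1*1 + 1 = 2.
  i=3: a_3=2, p_3 = 2*9 + 5 = 23, q_3 = 2*2 + 1 = 5.
  i=4: a_4=2, p_4 = 2*23 + 9 = 55, q_4 = 2*5 + 2 = 12.
  i=5: a_5=3, p_5 = 3*55 + 23 = 188, q_5 = 3*12 + 5 = 41.
q_5 = 41 > 22, so the last convergent with denominator <= 22 is p_4/q_4 = 55/12.
The closest fraction with denominator <= 22 is either p_4/q_4 or the intermediate fraction (k*p_4 + p_3)/(k*q_4 + q_3) with the largest k >= 1 whose denominator stays <= 22; these approach x as k grows, and every other convergent or intermediate fraction in range is farther away.
Largest k: floor((22 - q_3)/q_4) = floor((22 - 5)/12) = 1.
That gives (1*55 + 23)/(1*12 + 5) = 78/17.
Compare the errors: |x - 55/12| = |188*12 - 55*41|/(41*12) = 1/492, and |x - 78/17| = |188*17 - 78*41|/(41*17) = 2/697.
Cross-multiplying, 1*697 = 697 < 984 = 2*492, so 1/492 is smaller: the convergent 55/12 is closer to x than 78/17.

55/12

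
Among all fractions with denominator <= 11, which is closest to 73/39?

15/8

Expand x = 73/39 as a continued fraction with the Euclidean algorithm:
  73 = 1*39 + 34, so a_0 = 1.
  39 = 1*34 + 5, so a_1 = 1.
  34 = 6*5 + 4, so a_2 = 6.
  5 = 1*4 + 1, so a_3 = 1.
  4 = 4*1 + 0, so a_4 = 4.
so x = [1; 1, 6, 1, 4].
Convergents (p_i = a_i*p_{i-1} + p_{i-2}, q_i = a_i*q_{i-1} + q_{i-2} with p_{-2}=0, p_{-1}=1, q_{-2}=1, q_{-1}=0), until the denominator exceeds 11:
  i=0: a_0=1, p_0 = 1*1 + 0 = 1, q_0 = 1*0 + 1 = 1.
  i=1: a_1=1, p_1 = 1*1 + 1 = 2, q_1 = 1*1 + 0 = 1.
  i=2: a_2=6, p_2 = 6*2 + 1 = 13, q_2 = 6*1 + 1 = 7.
  i=3: a_3=1, p_3 = 1*13 + 2 = 15, q_3 = 1*7 + 1 = 8.
  i=4: a_4=4, p_4 = 4*15 + 13 = 73, q_4 = 4*8 + 7 = 39.
q_4 = 39 > 11, so the last convergent with denominator <= 11 is p_3/q_3 = 15/8.
The closest fraction with denominator <= 11 is either p_3/q_3 or the intermediate fraction (k*p_3 + p_2)/(k*q_3 + q_2) with the largest k >= 1 whose denominator stays <= 11; these approach x as k grows, and every other convergent or intermediate fraction in range is farther away.
Largest k: floor((11 - q_2)/q_3) = floor((11 - 7)/8) = 0.
Since k = 0, no intermediate fraction beyond p_3/q_3 has denominator <= 11, so the convergent 15/8 is the closest (its error is |73*8 - 15*39|/(39*8) = 1/312).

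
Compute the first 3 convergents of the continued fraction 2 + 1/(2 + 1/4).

2/1, 5/2, 22/9

Using the convergent recurrence p_i = a_i*p_{i-1} + p_{i-2}, q_i = a_i*q_{i-1} + q_{i-2} with p_{-2}=0, p_{-1}=1, q_{-2}=1, q_{-1}=0:
  i=0: a_0=2, p_0 = 2*1 + 0 = 2, q_0 = 2*0 + 1 = 1.
  i=1: a_1=2, p_1 = 2*2 + 1 = 5, q_1 = 2*1 + 0 = 2.
  i=2: a_2=4, p_2 = 4*5 + 2 = 22, q_2 = 4*2 + 1 = 9.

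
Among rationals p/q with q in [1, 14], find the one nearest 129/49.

29/11

Expand x = 129/49 as a continued fraction with the Euclidean algorithm:
  129 = 2*49 + 31, so a_0 = 2.
  49 = 1*31 + 18, so a_1 = 1.
  31 = 1*18 + 13, so a_2 = 1.
  18 = 1*13 + 5, so a_3 = 1.
  13 = 2*5 + 3, so a_4 = 2.
  5 = 1*3 + 2, so a_5 = 1.
  3 = 1*2 + 1, so a_6 = 1.
  2 = 2*1 + 0, so a_7 = 2.
so x = [2; 1, 1, 1, 2, 1, 1, 2].
Convergents (p_i = a_i*p_{i-1} + p_{i-2}, q_i = a_i*q_{i-1} + q_{i-2} with p_{-2}=0, p_{-1}=1, q_{-2}=1, q_{-1}=0), until the denominator exceeds 14:
  i=0: a_0=2, p_0 = 2*1 + 0 = 2, q_0 = 2*0 + 1 = 1.
  i=1: a_1=1, p_1 = 1*2 + 1 = 3, q_1 = 1*1 + 0 = 1.
  i=2: a_2=1, p_2 = 1*3 + 2 = 5, q_2 = 1*1 + 1 = 2.
  i=3: a_3=1, p_3 = 1*5 + 3 = 8, q_3 = 1*2 + 1 = 3.
  i=4: a_4=2, p_4 = 2*8 + 5 = 21, q_4 = 2*3 + 2 = 8.
  i=5: a_5=1, p_5 = 1*21 + 8 = 29, q_5 = 1*8 + 3 = 11.
  i=6: a_6=1, p_6 = 1*29 + 21 = 50, q_6 = 1*11 + 8 = 19.
q_6 = 19 > 14, so the last convergent with denominator <= 14 is p_5/q_5 = 29/11.
The closest fraction with denominator <= 14 is either p_5/q_5 or the intermediate fraction (k*p_5 + p_4)/(k*q_5 + q_4) with the largest k >= 1 whose denominator stays <= 14; these approach x as k grows, and every other convergent or intermediate fraction in range is farther away.
Largest k: floor((14 - q_4)/q_5) = floor((14 - 8)/11) = 0.
Since k = 0, no intermediate fraction beyond p_5/q_5 has denominator <= 14, so the convergent 29/11 is the closest (its error is |129*11 - 29*49|/(49*11) = 2/539).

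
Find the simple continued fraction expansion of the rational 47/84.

[0; 1, 1, 3, 1, 2, 3]

Run the Euclidean algorithm on 47 and 84; the successive quotients are the partial quotients a_0, a_1, ... (each step inverts the fractional part left over by the previous one):
  47 = 0*84 + 47, so a_0 = 0.
  84 = 1*47 + 37, so a_1 = 1.
  47 = 1*37 + 10, so a_2 = 1.
  37 = 3*10 + 7, so a_3 = 3.
  10 = 1*7 + 3, so a_4 = 1.
  7 = 2*3 + 1, so a_5 = 2.
  3 = 3*1 + 0, so a_6 = 3.
The remainder reaches 0 after 7 divisions, so the expansion has 7 partial quotients, read off in order.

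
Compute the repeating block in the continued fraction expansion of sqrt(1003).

[31; (1, 2, 31, 2, 1, 62)]

Write x_i = (sqrt(1003) + m_i)/d_i with (m_0, d_0) = (0, 1). a_0 = floor(sqrt(1003)) = 31, since 31^2 = 961 <= 1003 < 1024 = 32^2.
Iterate m_{i+1} = d_i*a_i - m_i, d_{i+1} = (1003 - m_{i+1}^2)/d_i, a_{i+1} = floor((a_0 + m_{i+1})/d_{i+1}):
  m_1 = 1*31 - 0 = 31, d_1 = (1003 - 31^2)/1 = 42/1 = 42, a_1 = floor((31 + 31)/42) = 1.
  m_2 = 42*1 - 31 = 11, d_2 = (1003 - 11^2)/42 = 882/42 = 21, a_2 = floor((31 + 11)/21) = 2.
  m_3 = 21*2 - 11 = 31, d_3 = (1003 - 31^2)/21 = 42/21 = 2, a_3 = floor((31 + 31)/2) = 31.
  m_4 = 2*31 - 31 = 31, d_4 = (1003 - 31^2)/2 = 42/2 = 21, a_4 = floor((31 + 31)/21) = 2.
  m_5 = 21*2 - 31 = 11, d_5 = (1003 - 11^2)/21 = 882/21 = 42, a_5 = floor((31 + 11)/42) = 1.
  m_6 = 42*1 - 11 = 31, d_6 = (1003 - 31^2)/42 = 42/42 = 1, a_6 = floor((31 + 31)/1) = 62.
  m_7 = 1*62 - 31 = 31, d_7 = (1003 - 31^2)/1 = 42/1 = 42: (m_7, d_7) = (m_1, d_1) = (31, 42), so from here the quotients repeat a_1, ..., a_6; the period length is 6.
Hence the expansion of sqrt(1003) is a_0 = 31 followed by the repeating block 1, 2, 31, 2, 1, 62 (period 6).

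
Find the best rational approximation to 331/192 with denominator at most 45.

Expand x = 331/192 as a continued fraction with the Euclidean algorithm:
  331 = 1*192 + 139, so a_0 = 1.
  192 = 1*139 + 53, so a_1 = 1.
  139 = 2*53 + 33, so a_2 = 2.
  53 = 1*33 + 20, so a_3 = 1.
  33 = 1*20 + 13, so a_4 = 1.
  20 = 1*13 + 7, so a_5 = 1.
  13 = 1*7 + 6, so a_6 = 1.
  7 = 1*6 + 1, so a_7 = 1.
  6 = 6*1 + 0, so a_8 = 6.
so x = [1; 1, 2, 1, 1, 1, 1, 1, 6].
Convergents (p_i = a_i*p_{i-1} + p_{i-2}, q_i = a_i*q_{i-1} + q_{i-2} with p_{-2}=0, p_{-1}=1, q_{-2}=1, q_{-1}=0), until the denominator exceeds 45:
  i=0: a_0=1, p_0 = 1*1 + 0 = 1, q_0 = 1*0 + 1 = 1.
  i=1: a_1=1, p_1 = 1*1 + 1 = 2, q_1 = 1*1 + 0 = 1.
  i=2: a_2=2, p_2 = 2*2 + 1 = 5, q_2 = 2*1 + 1 = 3.
  i=3: a_3=1, p_3 = 1*5 + 2 = 7, q_3 = 1*3 + 1 = 4.
  i=4: a_4=1, p_4 = 1*7 + 5 = 12, q_4 = 1*4 + 3 = 7.
  i=5: a_5=1, p_5 = 1*12 + 7 = 19, q_5 = 1*7 + 4 = 11.
  i=6: a_6=1, p_6 = 1*19 + 12 = 31, q_6 = 1*11 + 7 = 18.
  i=7: a_7=1, p_7 = 1*31 + 19 = 50, q_7 = 1*18 + 11 = 29.
  i=8: a_8=6, p_8 = 6*50 + 31 = 331, q_8 = 6*29 + 18 = 192.
q_8 = 192 > 45, so the last convergent with denominator <= 45 is p_7/q_7 = 50/29.
The closest fraction with denominator <= 45 is either p_7/q_7 or the intermediate fraction (k*p_7 + p_6)/(k*q_7 + q_6) with the largest k >= 1 whose denominator stays <= 45; these approach x as k grows, and every other convergent or intermediate fraction in range is farther away.
Largest k: floor((45 - q_6)/q_7) = floor((45 - 18)/29) = 0.
Since k = 0, no intermediate fraction beyond p_7/q_7 has denominator <= 45, so the convergent 50/29 is the closest (its error is |331*29 - 50*192|/(192*29) = 1/5568).

50/29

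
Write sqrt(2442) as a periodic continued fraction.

[49; (2, 2, 2, 98)]

Write x_i = (sqrt(2442) + m_i)/d_i with (m_0, d_0) = (0, 1). a_0 = floor(sqrt(2442)) = 49, since 49^2 = 2401 <= 2442 < 2500 = 50^2.
Iterate m_{i+1} = d_i*a_i - m_i, d_{i+1} = (2442 - m_{i+1}^2)/d_i, a_{i+1} = floor((a_0 + m_{i+1})/d_{i+1}):
  m_1 = 1*49 - 0 = 49, d_1 = (2442 - 49^2)/1 = 41/1 = 41, a_1 = floor((49 + 49)/41) = 2.
  m_2 = 41*2 - 49 = 33, d_2 = (2442 - 33^2)/41 = 1353/41 = 33, a_2 = floor((49 + 33)/33) = 2.
  m_3 = 33*2 - 33 = 33, d_3 = (2442 - 33^2)/33 = 1353/33 = 41, a_3 = floor((49 + 33)/41) = 2.
  m_4 = 41*2 - 33 = 49, d_4 = (2442 - 49^2)/41 = 41/41 = 1, a_4 = floor((49 + 49)/1) = 98.
  m_5 = 1*98 - 49 = 49, d_5 = (2442 - 49^2)/1 = 41/1 = 41: (m_5, d_5) = (m_1, d_1) = (49, 41), so from here the quotients repeat a_1, ..., a_4; the period length is 4.
Hence the expansion of sqrt(2442) is a_0 = 49 followed by the repeating block 2, 2, 2, 98 (period 4).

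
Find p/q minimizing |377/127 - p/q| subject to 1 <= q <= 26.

Expand x = 377/127 as a continued fraction with the Euclidean algorithm:
  377 = 2*127 + 123, so a_0 = 2.
  127 = 1*123 + 4, so a_1 = 1.
  123 = 30*4 + 3, so a_2 = 30.
  4 = 1*3 + 1, so a_3 = 1.
  3 = 3*1 + 0, so a_4 = 3.
so x = [2; 1, 30, 1, 3].
Convergents (p_i = a_i*p_{i-1} + p_{i-2}, q_i = a_i*q_{i-1} + q_{i-2} with p_{-2}=0, p_{-1}=1, q_{-2}=1, q_{-1}=0), until the denominator exceeds 26:
  i=0: a_0=2, p_0 = 2*1 + 0 = 2, q_0 = 2*0 + 1 = 1.
  i=1: a_1=1, p_1 = 1*2 + 1 = 3, q_1 = 1*1 + 0 = 1.
  i=2: a_2=30, p_2 = 30*3 + 2 = 92, q_2 = 30*1 + 1 = 31.
q_2 = 31 > 26, so the last convergent with denominator <= 26 is p_1/q_1 = 3/1.
The closest fraction with denominator <= 26 is either p_1/q_1 or the intermediate fraction (k*p_1 + p_0)/(k*q_1 + q_0) with the largest k >= 1 whose denominator stays <= 26; these approach x as k grows, and every other convergent or intermediate fraction in range is farther away.
Largest k: floor((26 - q_0)/q_1) = floor((26 - 1)/1) = 25.
That gives (25*3 + 2)/(25*1 + 1) = 77/26.
Compare the errors: |x - 3/1| = |377*1 - 3*127|/(127*1) = 4/127, and |x - 77/26| = |377*26 - 77*127|/(127*26) = 23/3302.
Cross-multiplying, 23*127 = 2921 < 13208 = 4*3302, so 23/3302 is smaller: the intermediate fraction 77/26 is closer to x than 3/1.

77/26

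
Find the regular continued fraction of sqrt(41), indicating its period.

Write x_i = (sqrt(41) + m_i)/d_i with (m_0, d_0) = (0, 1). a_0 = floor(sqrt(41)) = 6, since 6^2 = 36 <= 41 < 49 = 7^2.
Iterate m_{i+1} = d_i*a_i - m_i, d_{i+1} = (41 - m_{i+1}^2)/d_i, a_{i+1} = floor((a_0 + m_{i+1})/d_{i+1}):
  m_1 = 1*6 - 0 = 6, d_1 = (41 - 6^2)/1 = 5/1 = 5, a_1 = floor((6 + 6)/5) = 2.
  m_2 = 5*2 - 6 = 4, d_2 = (41 - 4^2)/5 = 25/5 = 5, a_2 = floor((6 + 4)/5) = 2.
  m_3 = 5*2 - 4 = 6, d_3 = (41 - 6^2)/5 = 5/5 = 1, a_3 = floor((6 + 6)/1) = 12.
  m_4 = 1*12 - 6 = 6, d_4 = (41 - 6^2)/1 = 5/1 = 5: (m_4, d_4) = (m_1, d_1) = (6, 5), so from here the quotients repeat a_1, ..., a_3; the period length is 3.
Hence the expansion of sqrt(41) is a_0 = 6 followed by the repeating block 2, 2, 12 (period 3).

[6; (2, 2, 12)]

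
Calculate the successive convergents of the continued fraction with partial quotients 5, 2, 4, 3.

Using the convergent recurrence p_i = a_i*p_{i-1} + p_{i-2}, q_i = a_i*q_{i-1} + q_{i-2} with p_{-2}=0, p_{-1}=1, q_{-2}=1, q_{-1}=0:
  i=0: a_0=5, p_0 = 5*1 + 0 = 5, q_0 = 5*0 + 1 = 1.
  i=1: a_1=2, p_1 = 2*5 + 1 = 11, q_1 = 2*1 + 0 = 2.
  i=2: a_2=4, p_2 = 4*11 + 5 = 49, q_2 = 4*2 + 1 = 9.
  i=3: a_3=3, p_3 = 3*49 + 11 = 158, q_3 = 3*9 + 2 = 29.

5/1, 11/2, 49/9, 158/29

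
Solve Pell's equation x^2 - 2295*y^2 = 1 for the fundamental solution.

First expand sqrt(2295) as a continued fraction. With x_i = (sqrt(2295) + m_i)/d_i and (m_0, d_0) = (0, 1): a_0 = floor(sqrt(2295)) = 47, since 47^2 = 2209 <= 2295 < 2304 = 48^2.
Iterate m_{i+1} = d_i*a_i - m_i, d_{i+1} = (2295 - m_{i+1}^2)/d_i, a_{i+1} = floor((a_0 + m_{i+1})/d_{i+1}):
  m_1 = 1*47 - 0 = 47, d_1 = (2295 - 47^2)/1 = 86/1 = 86, a_1 = floor((47 + 47)/86) = 1.
  m_2 = 86*1 - 47 = 39, d_2 = (2295 - 39^2)/86 = 774/86 = 9, a_2 = floor((47 + 39)/9) = 9.
  m_3 = 9*9 - 39 = 42, d_3 = (2295 - 42^2)/9 = 531/9 = 59, a_3 = floor((47 + 42)/59) = 1.
  m_4 = 59*1 - 42 = 17, d_4 = (2295 - 17^2)/59 = 2006/59 = 34, a_4 = floor((47 + 17)/34) = 1.
  m_5 = 34*1 - 17 = 17, d_5 = (2295 - 17^2)/34 = 2006/34 = 59, a_5 = floor((47 + 17)/59) = 1.
  m_6 = 59*1 - 17 = 42, d_6 = (2295 - 42^2)/59 = 531/59 = 9, a_6 = floor((47 + 42)/9) = 9.
  m_7 = 9*9 - 42 = 39, d_7 = (2295 - 39^2)/9 = 774/9 = 86, a_7 = floor((47 + 39)/86) = 1.
  m_8 = 86*1 - 39 = 47, d_8 = (2295 - 47^2)/86 = 86/86 = 1, a_8 = floor((47 + 47)/1) = 94.
  m_9 = 1*94 - 47 = 47, d_9 = (2295 - 47^2)/1 = 86/1 = 86: (m_9, d_9) = (m_1, d_1) = (47, 86), so from here the quotients repeat a_1, ..., a_8; the period length is 8.
So sqrt(2295) = [47; (1, 9, 1, 1, 1, 9, 1, 94)] with period length k = 8.
k is even, so the fundamental solution of x^2 - 2295y^2 = 1 is (p_{k-1}, q_{k-1}) = (p_7, q_7); compute convergents through index 7.
Convergents (p_i = a_i*p_{i-1} + p_{i-2}, q_i = a_i*q_{i-1} + q_{i-2} with p_{-2}=0, p_{-1}=1, q_{-2}=1, q_{-1}=0):
  i=0: a_0=47, p_0 = 47*1 + 0 = 47, q_0 = 47*0 + 1 = 1.
  i=1: a_1=1, p_1 = 1*47 + 1 = 48, q_1 = 1*1 + 0 = 1.
  i=2: a_2=9, p_2 = 9*48 + 47 = 479, q_2 = 9*1 + 1 = 10.
  i=3: a_3=1, p_3 = 1*479 + 48 = 527, q_3 = 1*10 + 1 = 11.
  i=4: a_4=1, p_4 = 1*527 + 479 = 1006, q_4 = 1*11 + 10 = 21.
  i=5: a_5=1, p_5 = 1*1006 + 527 = 1533, q_5 = 1*21 + 11 = 32.
  i=6: a_6=9, p_6 = 9*1533 + 1006 = 14803, q_6 = 9*32 + 21 = 309.
  i=7: a_7=1, p_7 = 1*14803 + 1533 = 16336, q_7 = 1*309 + 32 = 341.
Check: 16336^2 - 2295*341^2 = 266864896 - 266864895 = 1, so (x, y) = (16336, 341) solves the equation, and by the theorem it is the least positive solution.

(x, y) = (16336, 341)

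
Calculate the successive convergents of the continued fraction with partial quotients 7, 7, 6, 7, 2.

Using the convergent recurrence p_i = a_i*p_{i-1} + p_{i-2}, q_i = a_i*q_{i-1} + q_{i-2} with p_{-2}=0, p_{-1}=1, q_{-2}=1, q_{-1}=0:
  i=0: a_0=7, p_0 = 7*1 + 0 = 7, q_0 = 7*0 + 1 = 1.
  i=1: a_1=7, p_1 = 7*7 + 1 = 50, q_1 = 7*1 + 0 = 7.
  i=2: a_2=6, p_2 = 6*50 + 7 = 307, q_2 = 6*7 + 1 = 43.
  i=3: a_3=7, p_3 = 7*307 + 50 = 2199, q_3 = 7*43 + 7 = 308.
  i=4: a_4=2, p_4 = 2*2199 + 307 = 4705, q_4 = 2*308 + 43 = 659.

7/1, 50/7, 307/43, 2199/308, 4705/659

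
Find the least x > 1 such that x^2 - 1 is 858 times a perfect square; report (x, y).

First expand sqrt(858) as a continued fraction. With x_i = (sqrt(858) + m_i)/d_i and (m_0, d_0) = (0, 1): a_0 = floor(sqrt(858)) = 29, since 29^2 = 841 <= 858 < 900 = 30^2.
Iterate m_{i+1} = d_i*a_i - m_i, d_{i+1} = (858 - m_{i+1}^2)/d_i, a_{i+1} = floor((a_0 + m_{i+1})/d_{i+1}):
  m_1 = 1*29 - 0 = 29, d_1 = (858 - 29^2)/1 = 17/1 = 17, a_1 = floor((29 + 29)/17) = 3.
  m_2 = 17*3 - 29 = 22, d_2 = (858 - 22^2)/17 = 374/17 = 22, a_2 = floor((29 + 22)/22) = 2.
  m_3 = 22*2 - 22 = 22, d_3 = (858 - 22^2)/22 = 374/22 = 17, a_3 = floor((29 + 22)/17) = 3.
  m_4 = 17*3 - 22 = 29, d_4 = (858 - 29^2)/17 = 17/17 = 1, a_4 = floor((29 + 29)/1) = 58.
  m_5 = 1*58 - 29 = 29, d_5 = (858 - 29^2)/1 = 17/1 = 17: (m_5, d_5) = (m_1, d_1) = (29, 17), so from here the quotients repeat a_1, ..., a_4; the period length is 4.
So sqrt(858) = [29; (3, 2, 3, 58)] with period length k = 4.
k is even, so the fundamental solution of x^2 - 858y^2 = 1 is (p_{k-1}, q_{k-1}) = (p_3, q_3); compute convergents through index 3.
Convergents (p_i = a_i*p_{i-1} + p_{i-2}, q_i = a_i*q_{i-1} + q_{i-2} with p_{-2}=0, p_{-1}=1, q_{-2}=1, q_{-1}=0):
  i=0: a_0=29, p_0 = 29*1 + 0 = 29, q_0 = 29*0 + 1 = 1.
  i=1: a_1=3, p_1 = 3*29 + 1 = 88, q_1 = 3*1 + 0 = 3.
  i=2: a_2=2, p_2 = 2*88 + 29 = 205, q_2 = 2*3 + 1 = 7.
  i=3: a_3=3, p_3 = 3*205 + 88 = 703, q_3 = 3*7 + 3 = 24.
Check: 703^2 - 858*24^2 = 494209 - 494208 = 1, so (x, y) = (703, 24) solves the equation, and by the theorem it is the least positive solution.

(x, y) = (703, 24)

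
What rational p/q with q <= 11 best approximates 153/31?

Expand x = 153/31 as a continued fraction with the Euclidean algorithm:
  153 = 4*31 + 29, so a_0 = 4.
  31 = 1*29 + 2, so a_1 = 1.
  29 = 14*2 + 1, so a_2 = 14.
  2 = 2*1 + 0, so a_3 = 2.
so x = [4; 1, 14, 2].
Convergents (p_i = a_i*p_{i-1} + p_{i-2}, q_i = a_i*q_{i-1} + q_{i-2} with p_{-2}=0, p_{-1}=1, q_{-2}=1, q_{-1}=0), until the denominator exceeds 11:
  i=0: a_0=4, p_0 = 4*1 + 0 = 4, q_0 = 4*0 + 1 = 1.
  i=1: a_1=1, p_1 = 1*4 + 1 = 5, q_1 = 1*1 + 0 = 1.
  i=2: a_2=14, p_2 = 14*5 + 4 = 74, q_2 = 14*1 + 1 = 15.
q_2 = 15 > 11, so the last convergent with denominator <= 11 is p_1/q_1 = 5/1.
The closest fraction with denominator <= 11 is either p_1/q_1 or the intermediate fraction (k*p_1 + p_0)/(k*q_1 + q_0) with the largest k >= 1 whose denominator stays <= 11; these approach x as k grows, and every other convergent or intermediate fraction in range is farther away.
Largest k: floor((11 - q_0)/q_1) = floor((11 - 1)/1) = 10.
That gives (10*5 + 4)/(10*1 + 1) = 54/11.
Compare the errors: |x - 5/1| = |153*1 - 5*31|/(31*1) = 2/31, and |x - 54/11| = |153*11 - 54*31|/(31*11) = 9/341.
Cross-multiplying, 9*31 = 279 < 682 = 2*341, so 9/341 is smaller: the intermediate fraction 54/11 is closer to x than 5/1.

54/11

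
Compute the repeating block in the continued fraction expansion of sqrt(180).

Write x_i = (sqrt(180) + m_i)/d_i with (m_0, d_0) = (0, 1). a_0 = floor(sqrt(180)) = 13, since 13^2 = 169 <= 180 < 196 = 14^2.
Iterate m_{i+1} = d_i*a_i - m_i, d_{i+1} = (180 - m_{i+1}^2)/d_i, a_{i+1} = floor((a_0 + m_{i+1})/d_{i+1}):
  m_1 = 1*13 - 0 = 13, d_1 = (180 - 13^2)/1 = 11/1 = 11, a_1 = floor((13 + 13)/11) = 2.
  m_2 = 11*2 - 13 = 9, d_2 = (180 - 9^2)/11 = 99/11 = 9, a_2 = floor((13 + 9)/9) = 2.
  m_3 = 9*2 - 9 = 9, d_3 = (180 - 9^2)/9 = 99/9 = 11, a_3 = floor((13 + 9)/11) = 2.
  m_4 = 11*2 - 9 = 13, d_4 = (180 - 13^2)/11 = 11/11 = 1, a_4 = floor((13 + 13)/1) = 26.
  m_5 = 1*26 - 13 = 13, d_5 = (180 - 13^2)/1 = 11/1 = 11: (m_5, d_5) = (m_1, d_1) = (13, 11), so from here the quotients repeat a_1, ..., a_4; the period length is 4.
Hence the expansion of sqrt(180) is a_0 = 13 followed by the repeating block 2, 2, 2, 26 (period 4).

[13; (2, 2, 2, 26)]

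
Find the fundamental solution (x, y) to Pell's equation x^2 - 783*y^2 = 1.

(x, y) = (28, 1)

First expand sqrt(783) as a continued fraction. With x_i = (sqrt(783) + m_i)/d_i and (m_0, d_0) = (0, 1): a_0 = floor(sqrt(783)) = 27, since 27^2 = 729 <= 783 < 784 = 28^2.
Iterate m_{i+1} = d_i*a_i - m_i, d_{i+1} = (783 - m_{i+1}^2)/d_i, a_{i+1} = floor((a_0 + m_{i+1})/d_{i+1}):
  m_1 = 1*27 - 0 = 27, d_1 = (783 - 27^2)/1 = 54/1 = 54, a_1 = floor((27 + 27)/54) = 1.
  m_2 = 54*1 - 27 = 27, d_2 = (783 - 27^2)/54 = 54/54 = 1, a_2 = floor((27 + 27)/1) = 54.
  m_3 = 1*54 - 27 = 27, d_3 = (783 - 27^2)/1 = 54/1 = 54: (m_3, d_3) = (m_1, d_1) = (27, 54), so from here the quotients repeat a_1, a_2; the period length is 2.
So sqrt(783) = [27; (1, 54)] with period length k = 2.
k is even, so the fundamental solution of x^2 - 783y^2 = 1 is (p_{k-1}, q_{k-1}) = (p_1, q_1); compute convergents through index 1.
Convergents (p_i = a_i*p_{i-1} + p_{i-2}, q_i = a_i*q_{i-1} + q_{i-2} with p_{-2}=0, p_{-1}=1, q_{-2}=1, q_{-1}=0):
  i=0: a_0=27, p_0 = 27*1 + 0 = 27, q_0 = 27*0 + 1 = 1.
  i=1: a_1=1, p_1 = 1*27 + 1 = 28, q_1 = 1*1 + 0 = 1.
Check: 28^2 - 783*1^2 = 784 - 783 = 1, so (x, y) = (28, 1) solves the equation, and by the theorem it is the least positive solution.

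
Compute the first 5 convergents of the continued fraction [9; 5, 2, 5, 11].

Using the convergent recurrence p_i = a_i*p_{i-1} + p_{i-2}, q_i = a_i*q_{i-1} + q_{i-2} with p_{-2}=0, p_{-1}=1, q_{-2}=1, q_{-1}=0:
  i=0: a_0=9, p_0 = 9*1 + 0 = 9, q_0 = 9*0 + 1 = 1.
  i=1: a_1=5, p_1 = 5*9 + 1 = 46, q_1 = 5*1 + 0 = 5.
  i=2: a_2=2, p_2 = 2*46 + 9 = 101, q_2 = 2*5 + 1 = 11.
  i=3: a_3=5, p_3 = 5*101 + 46 = 551, q_3 = 5*11 + 5 = 60.
  i=4: a_4=11, p_4 = 11*551 + 101 = 6162, q_4 = 11*60 + 11 = 671.

9/1, 46/5, 101/11, 551/60, 6162/671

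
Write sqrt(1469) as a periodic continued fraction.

Write x_i = (sqrt(1469) + m_i)/d_i with (m_0, d_0) = (0, 1). a_0 = floor(sqrt(1469)) = 38, since 38^2 = 1444 <= 1469 < 1521 = 39^2.
Iterate m_{i+1} = d_i*a_i - m_i, d_{i+1} = (1469 - m_{i+1}^2)/d_i, a_{i+1} = floor((a_0 + m_{i+1})/d_{i+1}):
  m_1 = 1*38 - 0 = 38, d_1 = (1469 - 38^2)/1 = 25/1 = 25, a_1 = floor((38 + 38)/25) = 3.
  m_2 = 25*3 - 38 = 37, d_2 = (1469 - 37^2)/25 = 100/25 = 4, a_2 = floor((38 + 37)/4) = 18.
  m_3 = 4*18 - 37 = 35, d_3 = (1469 - 35^2)/4 = 244/4 = 61, a_3 = floor((38 + 35)/61) = 1.
  m_4 = 61*1 - 35 = 26, d_4 = (1469 - 26^2)/61 = 793/61 = 13, a_4 = floor((38 + 26)/13) = 4.
  m_5 = 13*4 - 26 = 26, d_5 = (1469 - 26^2)/13 = 793/13 = 61, a_5 = floor((38 + 26)/61) = 1.
  m_6 = 61*1 - 26 = 35, d_6 = (1469 - 35^2)/61 = 244/61 = 4, a_6 = floor((38 + 35)/4) = 18.
  m_7 = 4*18 - 35 = 37, d_7 = (1469 - 37^2)/4 = 100/4 = 25, a_7 = floor((38 + 37)/25) = 3.
  m_8 = 25*3 - 37 = 38, d_8 = (1469 - 38^2)/25 = 25/25 = 1, a_8 = floor((38 + 38)/1) = 76.
  m_9 = 1*76 - 38 = 38, d_9 = (1469 - 38^2)/1 = 25/1 = 25: (m_9, d_9) = (m_1, d_1) = (38, 25), so from here the quotients repeat a_1, ..., a_8; the period length is 8.
Hence the expansion of sqrt(1469) is a_0 = 38 followed by the repeating block 3, 18, 1, 4, 1, 18, 3, 76 (period 8).

[38; (3, 18, 1, 4, 1, 18, 3, 76)]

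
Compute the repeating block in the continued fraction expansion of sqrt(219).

[14; (1, 3, 1, 28)]

Write x_i = (sqrt(219) + m_i)/d_i with (m_0, d_0) = (0, 1). a_0 = floor(sqrt(219)) = 14, since 14^2 = 196 <= 219 < 225 = 15^2.
Iterate m_{i+1} = d_i*a_i - m_i, d_{i+1} = (219 - m_{i+1}^2)/d_i, a_{i+1} = floor((a_0 + m_{i+1})/d_{i+1}):
  m_1 = 1*14 - 0 = 14, d_1 = (219 - 14^2)/1 = 23/1 = 23, a_1 = floor((14 + 14)/23) = 1.
  m_2 = 23*1 - 14 = 9, d_2 = (219 - 9^2)/23 = 138/23 = 6, a_2 = floor((14 + 9)/6) = 3.
  m_3 = 6*3 - 9 = 9, d_3 = (219 - 9^2)/6 = 138/6 = 23, a_3 = floor((14 + 9)/23) = 1.
  m_4 = 23*1 - 9 = 14, d_4 = (219 - 14^2)/23 = 23/23 = 1, a_4 = floor((14 + 14)/1) = 28.
  m_5 = 1*28 - 14 = 14, d_5 = (219 - 14^2)/1 = 23/1 = 23: (m_5, d_5) = (m_1, d_1) = (14, 23), so from here the quotients repeat a_1, ..., a_4; the period length is 4.
Hence the expansion of sqrt(219) is a_0 = 14 followed by the repeating block 1, 3, 1, 28 (period 4).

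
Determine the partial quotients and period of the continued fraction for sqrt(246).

Write x_i = (sqrt(246) + m_i)/d_i with (m_0, d_0) = (0, 1). a_0 = floor(sqrt(246)) = 15, since 15^2 = 225 <= 246 < 256 = 16^2.
Iterate m_{i+1} = d_i*a_i - m_i, d_{i+1} = (246 - m_{i+1}^2)/d_i, a_{i+1} = floor((a_0 + m_{i+1})/d_{i+1}):
  m_1 = 1*15 - 0 = 15, d_1 = (246 - 15^2)/1 = 21/1 = 21, a_1 = floor((15 + 15)/21) = 1.
  m_2 = 21*1 - 15 = 6, d_2 = (246 - 6^2)/21 = 210/21 = 10, a_2 = floor((15 + 6)/10) = 2.
  m_3 = 10*2 - 6 = 14, d_3 = (246 - 14^2)/10 = 50/10 = 5, a_3 = floor((15 + 14)/5) = 5.
  m_4 = 5*5 - 14 = 11, d_4 = (246 - 11^2)/5 = 125/5 = 25, a_4 = floor((15 + 11)/25) = 1.
  m_5 = 25*1 - 11 = 14, d_5 = (246 - 14^2)/25 = 50/25 = 2, a_5 = floor((15 + 14)/2) = 14.
  m_6 = 2*14 - 14 = 14, d_6 = (246 - 14^2)/2 = 50/2 = 25, a_6 = floor((15 + 14)/25) = 1.
  m_7 = 25*1 - 14 = 11, d_7 = (246 - 11^2)/25 = 125/25 = 5, a_7 = floor((15 + 11)/5) = 5.
  m_8 = 5*5 - 11 = 14, d_8 = (246 - 14^2)/5 = 50/5 = 10, a_8 = floor((15 + 14)/10) = 2.
  m_9 = 10*2 - 14 = 6, d_9 = (246 - 6^2)/10 = 210/10 = 21, a_9 = floor((15 + 6)/21) = 1.
  m_10 = 21*1 - 6 = 15, d_10 = (246 - 15^2)/21 = 21/21 = 1, a_10 = floor((15 + 15)/1) = 30.
  m_11 = 1*30 - 15 = 15, d_11 = (246 - 15^2)/1 = 21/1 = 21: (m_11, d_11) = (m_1, d_1) = (15, 21), so from here the quotients repeat a_1, ..., a_10; the period length is 10.
Hence the expansion of sqrt(246) is a_0 = 15 followed by the repeating block 1, 2, 5, 1, 14, 1, 5, 2, 1, 30 (period 10).

[15; (1, 2, 5, 1, 14, 1, 5, 2, 1, 30)]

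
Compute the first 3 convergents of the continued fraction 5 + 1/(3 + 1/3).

Using the convergent recurrence p_i = a_i*p_{i-1} + p_{i-2}, q_i = a_i*q_{i-1} + q_{i-2} with p_{-2}=0, p_{-1}=1, q_{-2}=1, q_{-1}=0:
  i=0: a_0=5, p_0 = 5*1 + 0 = 5, q_0 = 5*0 + 1 = 1.
  i=1: a_1=3, p_1 = 3*5 + 1 = 16, q_1 = 3*1 + 0 = 3.
  i=2: a_2=3, p_2 = 3*16 + 5 = 53, q_2 = 3*3 + 1 = 10.

5/1, 16/3, 53/10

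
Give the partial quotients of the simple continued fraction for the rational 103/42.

[2; 2, 4, 1, 3]

Run the Euclidean algorithm on 103 and 42; the successive quotients are the partial quotients a_0, a_1, ... (each step inverts the fractional part left over by the previous one):
  103 = 2*42 + 19, so a_0 = 2.
  42 = 2*19 + 4, so a_1 = 2.
  19 = 4*4 + 3, so a_2 = 4.
  4 = 1*3 + 1, so a_3 = 1.
  3 = 3*1 + 0, so a_4 = 3.
The remainder reaches 0 after 5 divisions, so the expansion has 5 partial quotients, read off in order.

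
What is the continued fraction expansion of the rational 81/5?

[16; 5]

Run the Euclidean algorithm on 81 and 5; the successive quotients are the partial quotients a_0, a_1, ... (each step inverts the fractional part left over by the previous one):
  81 = 16*5 + 1, so a_0 = 16.
  5 = 5*1 + 0, so a_1 = 5.
The remainder reaches 0 after 2 divisions, so the expansion has 2 partial quotients, read off in order.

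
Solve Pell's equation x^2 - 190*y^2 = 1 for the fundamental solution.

(x, y) = (52021, 3774)

First expand sqrt(190) as a continued fraction. With x_i = (sqrt(190) + m_i)/d_i and (m_0, d_0) = (0, 1): a_0 = floor(sqrt(190)) = 13, since 13^2 = 169 <= 190 < 196 = 14^2.
Iterate m_{i+1} = d_i*a_i - m_i, d_{i+1} = (190 - m_{i+1}^2)/d_i, a_{i+1} = floor((a_0 + m_{i+1})/d_{i+1}):
  m_1 = 1*13 - 0 = 13, d_1 = (190 - 13^2)/1 = 21/1 = 21, a_1 = floor((13 + 13)/21) = 1.
  m_2 = 21*1 - 13 = 8, d_2 = (190 - 8^2)/21 = 126/21 = 6, a_2 = floor((13 + 8)/6) = 3.
  m_3 = 6*3 - 8 = 10, d_3 = (190 - 10^2)/6 = 90/6 = 15, a_3 = floor((13 + 10)/15) = 1.
  m_4 = 15*1 - 10 = 5, d_4 = (190 - 5^2)/15 = 165/15 = 11, a_4 = floor((13 + 5)/11) = 1.
  m_5 = 11*1 - 5 = 6, d_5 = (190 - 6^2)/11 = 154/11 = 14, a_5 = floor((13 + 6)/14) = 1.
  m_6 = 14*1 - 6 = 8, d_6 = (190 - 8^2)/14 = 126/14 = 9, a_6 = floor((13 + 8)/9) = 2.
  m_7 = 9*2 - 8 = 10, d_7 = (190 - 10^2)/9 = 90/9 = 10, a_7 = floor((13 + 10)/10) = 2.
  m_8 = 10*2 - 10 = 10, d_8 = (190 - 10^2)/10 = 90/10 = 9, a_8 = floor((13 + 10)/9) = 2.
  m_9 = 9*2 - 10 = 8, d_9 = (190 - 8^2)/9 = 126/9 = 14, a_9 = floor((13 + 8)/14) = 1.
  m_10 = 14*1 - 8 = 6, d_10 = (190 - 6^2)/14 = 154/14 = 11, a_10 = floor((13 + 6)/11) = 1.
  m_11 = 11*1 - 6 = 5, d_11 = (190 - 5^2)/11 = 165/11 = 15, a_11 = floor((13 + 5)/15) = 1.
  m_12 = 15*1 - 5 = 10, d_12 = (190 - 10^2)/15 = 90/15 = 6, a_12 = floor((13 + 10)/6) = 3.
  m_13 = 6*3 - 10 = 8, d_13 = (190 - 8^2)/6 = 126/6 = 21, a_13 = floor((13 + 8)/21) = 1.
  m_14 = 21*1 - 8 = 13, d_14 = (190 - 13^2)/21 = 21/21 = 1, a_14 = floor((13 + 13)/1) = 26.
  m_15 = 1*26 - 13 = 13, d_15 = (190 - 13^2)/1 = 21/1 = 21: (m_15, d_15) = (m_1, d_1) = (13, 21), so from here the quotients repeat a_1, ..., a_14; the period length is 14.
So sqrt(190) = [13; (1, 3, 1, 1, 1, 2, 2, 2, 1, 1, 1, 3, 1, 26)] with period length k = 14.
k is even, so the fundamental solution of x^2 - 190y^2 = 1 is (p_{k-1}, q_{k-1}) = (p_13, q_13); compute convergents through index 13.
Convergents (p_i = a_i*p_{i-1} + p_{i-2}, q_i = a_i*q_{i-1} + q_{i-2} with p_{-2}=0, p_{-1}=1, q_{-2}=1, q_{-1}=0):
  i=0: a_0=13, p_0 = 13*1 + 0 = 13, q_0 = 13*0 + 1 = 1.
  i=1: a_1=1, p_1 = 1*13 + 1 = 14, q_1 = 1*1 + 0 = 1.
  i=2: a_2=3, p_2 = 3*14 + 13 = 55, q_2 = 3*1 + 1 = 4.
  i=3: a_3=1, p_3 = 1*55 + 14 = 69, q_3 = 1*4 + 1 = 5.
  i=4: a_4=1, p_4 = 1*69 + 55 = 124, q_4 = 1*5 + 4 = 9.
  i=5: a_5=1, p_5 = 1*124 + 69 = 193, q_5 = 1*9 + 5 = 14.
  i=6: a_6=2, p_6 = 2*193 + 124 = 510, q_6 = 2*14 + 9 = 37.
  i=7: a_7=2, p_7 = 2*510 + 193 = 1213, q_7 = 2*37 + 14 = 88.
  i=8: a_8=2, p_8 = 2*1213 + 510 = 2936, q_8 = 2*88 + 37 = 213.
  i=9: a_9=1, p_9 = 1*2936 + 1213 = 4149, q_9 = 1*213 + 88 = 301.
  i=10: a_10=1, p_10 = 1*4149 + 2936 = 7085, q_10 = 1*301 + 213 = 514.
  i=11: a_11=1, p_11 = 1*7085 + 4149 = 11234, q_11 = 1*514 + 301 = 815.
  i=12: a_12=3, p_12 = 3*11234 + 7085 = 40787, q_12 = 3*815 + 514 = 2959.
  i=13: a_13=1, p_13 = 1*40787 + 11234 = 52021, q_13 = 1*2959 + 815 = 3774.
Check: 52021^2 - 190*3774^2 = 2706184441 - 2706184440 = 1, so (x, y) = (52021, 3774) solves the equation, and by the theorem it is the least positive solution.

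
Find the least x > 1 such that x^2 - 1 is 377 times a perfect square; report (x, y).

(x, y) = (233, 12)

First expand sqrt(377) as a continued fraction. With x_i = (sqrt(377) + m_i)/d_i and (m_0, d_0) = (0, 1): a_0 = floor(sqrt(377)) = 19, since 19^2 = 361 <= 377 < 400 = 20^2.
Iterate m_{i+1} = d_i*a_i - m_i, d_{i+1} = (377 - m_{i+1}^2)/d_i, a_{i+1} = floor((a_0 + m_{i+1})/d_{i+1}):
  m_1 = 1*19 - 0 = 19, d_1 = (377 - 19^2)/1 = 16/1 = 16, a_1 = floor((19 + 19)/16) = 2.
  m_2 = 16*2 - 19 = 13, d_2 = (377 - 13^2)/16 = 208/16 = 13, a_2 = floor((19 + 13)/13) = 2.
  m_3 = 13*2 - 13 = 13, d_3 = (377 - 13^2)/13 = 208/13 = 16, a_3 = floor((19 + 13)/16) = 2.
  m_4 = 16*2 - 13 = 19, d_4 = (377 - 19^2)/16 = 16/16 = 1, a_4 = floor((19 + 19)/1) = 38.
  m_5 = 1*38 - 19 = 19, d_5 = (377 - 19^2)/1 = 16/1 = 16: (m_5, d_5) = (m_1, d_1) = (19, 16), so from here the quotients repeat a_1, ..., a_4; the period length is 4.
So sqrt(377) = [19; (2, 2, 2, 38)] with period length k = 4.
k is even, so the fundamental solution of x^2 - 377y^2 = 1 is (p_{k-1}, q_{k-1}) = (p_3, q_3); compute convergents through index 3.
Convergents (p_i = a_i*p_{i-1} + p_{i-2}, q_i = a_i*q_{i-1} + q_{i-2} with p_{-2}=0, p_{-1}=1, q_{-2}=1, q_{-1}=0):
  i=0: a_0=19, p_0 = 19*1 + 0 = 19, q_0 = 19*0 + 1 = 1.
  i=1: a_1=2, p_1 = 2*19 + 1 = 39, q_1 = 2*1 + 0 = 2.
  i=2: a_2=2, p_2 = 2*39 + 19 = 97, q_2 = 2*2 + 1 = 5.
  i=3: a_3=2, p_3 = 2*97 + 39 = 233, q_3 = 2*5 + 2 = 12.
Check: 233^2 - 377*12^2 = 54289 - 54288 = 1, so (x, y) = (233, 12) solves the equation, and by the theorem it is the least positive solution.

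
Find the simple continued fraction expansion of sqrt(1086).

[32; (1, 20, 1, 64)]

Write x_i = (sqrt(1086) + m_i)/d_i with (m_0, d_0) = (0, 1). a_0 = floor(sqrt(1086)) = 32, since 32^2 = 1024 <= 1086 < 1089 = 33^2.
Iterate m_{i+1} = d_i*a_i - m_i, d_{i+1} = (1086 - m_{i+1}^2)/d_i, a_{i+1} = floor((a_0 + m_{i+1})/d_{i+1}):
  m_1 = 1*32 - 0 = 32, d_1 = (1086 - 32^2)/1 = 62/1 = 62, a_1 = floor((32 + 32)/62) = 1.
  m_2 = 62*1 - 32 = 30, d_2 = (1086 - 30^2)/62 = 186/62 = 3, a_2 = floor((32 + 30)/3) = 20.
  m_3 = 3*20 - 30 = 30, d_3 = (1086 - 30^2)/3 = 186/3 = 62, a_3 = floor((32 + 30)/62) = 1.
  m_4 = 62*1 - 30 = 32, d_4 = (1086 - 32^2)/62 = 62/62 = 1, a_4 = floor((32 + 32)/1) = 64.
  m_5 = 1*64 - 32 = 32, d_5 = (1086 - 32^2)/1 = 62/1 = 62: (m_5, d_5) = (m_1, d_1) = (32, 62), so from here the quotients repeat a_1, ..., a_4; the period length is 4.
Hence the expansion of sqrt(1086) is a_0 = 32 followed by the repeating block 1, 20, 1, 64 (period 4).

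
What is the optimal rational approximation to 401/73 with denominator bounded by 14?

11/2

Expand x = 401/73 as a continued fraction with the Euclidean algorithm:
  401 = 5*73 + 36, so a_0 = 5.
  73 = 2*36 + 1, so a_1 = 2.
  36 = 36*1 + 0, so a_2 = 36.
so x = [5; 2, 36].
Convergents (p_i = a_i*p_{i-1} + p_{i-2}, q_i = a_i*q_{i-1} + q_{i-2} with p_{-2}=0, p_{-1}=1, q_{-2}=1, q_{-1}=0), until the denominator exceeds 14:
  i=0: a_0=5, p_0 = 5*1 + 0 = 5, q_0 = 5*0 + 1 = 1.
  i=1: a_1=2, p_1 = 2*5 + 1 = 11, q_1 = 2*1 + 0 = 2.
  i=2: a_2=36, p_2 = 36*11 + 5 = 401, q_2 = 36*2 + 1 = 73.
q_2 = 73 > 14, so the last convergent with denominator <= 14 is p_1/q_1 = 11/2.
The closest fraction with denominator <= 14 is either p_1/q_1 or the intermediate fraction (k*p_1 + p_0)/(k*q_1 + q_0) with the largest k >= 1 whose denominator stays <= 14; these approach x as k grows, and every other convergent or intermediate fraction in range is farther away.
Largest k: floor((14 - q_0)/q_1) = floor((14 - 1)/2) = 6.
That gives (6*11 + 5)/(6*2 + 1) = 71/13.
Compare the errors: |x - 11/2| = |401*2 - 11*73|/(73*2) = 1/146, and |x - 71/13| = |401*13 - 71*73|/(73*13) = 30/949.
Cross-multiplying, 1*949 = 949 < 4380 = 30*146, so 1/146 is smaller: the convergent 11/2 is closer to x than 71/13.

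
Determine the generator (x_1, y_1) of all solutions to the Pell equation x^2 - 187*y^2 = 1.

First expand sqrt(187) as a continued fraction. With x_i = (sqrt(187) + m_i)/d_i and (m_0, d_0) = (0, 1): a_0 = floor(sqrt(187)) = 13, since 13^2 = 169 <= 187 < 196 = 14^2.
Iterate m_{i+1} = d_i*a_i - m_i, d_{i+1} = (187 - m_{i+1}^2)/d_i, a_{i+1} = floor((a_0 + m_{i+1})/d_{i+1}):
  m_1 = 1*13 - 0 = 13, d_1 = (187 - 13^2)/1 = 18/1 = 18, a_1 = floor((13 + 13)/18) = 1.
  m_2 = 18*1 - 13 = 5, d_2 = (187 - 5^2)/18 = 162/18 = 9, a_2 = floor((13 + 5)/9) = 2.
  m_3 = 9*2 - 5 = 13, d_3 = (187 - 13^2)/9 = 18/9 = 2, a_3 = floor((13 + 13)/2) = 13.
  m_4 = 2*13 - 13 = 13, d_4 = (187 - 13^2)/2 = 18/2 = 9, a_4 = floor((13 + 13)/9) = 2.
  m_5 = 9*2 - 13 = 5, d_5 = (187 - 5^2)/9 = 162/9 = 18, a_5 = floor((13 + 5)/18) = 1.
  m_6 = 18*1 - 5 = 13, d_6 = (187 - 13^2)/18 = 18/18 = 1, a_6 = floor((13 + 13)/1) = 26.
  m_7 = 1*26 - 13 = 13, d_7 = (187 - 13^2)/1 = 18/1 = 18: (m_7, d_7) = (m_1, d_1) = (13, 18), so from here the quotients repeat a_1, ..., a_6; the period length is 6.
So sqrt(187) = [13; (1, 2, 13, 2, 1, 26)] with period length k = 6.
k is even, so the fundamental solution of x^2 - 187y^2 = 1 is (p_{k-1}, q_{k-1}) = (p_5, q_5); compute convergents through index 5.
Convergents (p_i = a_i*p_{i-1} + p_{i-2}, q_i = a_i*q_{i-1} + q_{i-2} with p_{-2}=0, p_{-1}=1, q_{-2}=1, q_{-1}=0):
  i=0: a_0=13, p_0 = 13*1 + 0 = 13, q_0 = 13*0 + 1 = 1.
  i=1: a_1=1, p_1 = 1*13 + 1 = 14, q_1 = 1*1 + 0 = 1.
  i=2: a_2=2, p_2 = 2*14 + 13 = 41, q_2 = 2*1 + 1 = 3.
  i=3: a_3=13, p_3 = 13*41 + 14 = 547, q_3 = 13*3 + 1 = 40.
  i=4: a_4=2, p_4 = 2*547 + 41 = 1135, q_4 = 2*40 + 3 = 83.
  i=5: a_5=1, p_5 = 1*1135 + 547 = 1682, q_5 = 1*83 + 40 = 123.
Check: 1682^2 - 187*123^2 = 2829124 - 2829123 = 1, so (x, y) = (1682, 123) solves the equation, and by the theorem it is the least positive solution.

(x, y) = (1682, 123)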